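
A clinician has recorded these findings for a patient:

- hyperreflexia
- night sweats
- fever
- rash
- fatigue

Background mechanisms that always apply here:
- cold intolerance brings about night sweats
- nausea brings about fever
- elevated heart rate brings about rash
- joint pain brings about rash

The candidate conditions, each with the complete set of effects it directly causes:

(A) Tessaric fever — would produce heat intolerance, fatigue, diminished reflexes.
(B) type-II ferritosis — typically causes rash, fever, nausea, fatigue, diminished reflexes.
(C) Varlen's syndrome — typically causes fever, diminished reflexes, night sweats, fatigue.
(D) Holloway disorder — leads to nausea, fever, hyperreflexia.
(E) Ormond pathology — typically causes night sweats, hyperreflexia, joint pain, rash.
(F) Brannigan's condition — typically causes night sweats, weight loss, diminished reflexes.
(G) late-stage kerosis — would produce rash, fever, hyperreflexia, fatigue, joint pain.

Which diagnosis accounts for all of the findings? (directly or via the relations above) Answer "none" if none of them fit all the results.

For each candidate, compare predicted effects to what was observed:
(A) Tessaric fever — fails on hyperreflexia, night sweats, fever, rash (predicts diminished reflexes, not hyperreflexia)
(B) type-II ferritosis — hyperreflexia NO; night sweats NO; fever yes; rash yes; fatigue yes
(C) Varlen's syndrome — hyperreflexia NO; night sweats yes; fever yes; rash NO; fatigue yes
(D) Holloway disorder — does not account for night sweats, rash, fatigue
(E) Ormond pathology — does not account for fever, fatigue
(F) Brannigan's condition — hyperreflexia NO; night sweats yes; fever NO; rash NO; fatigue NO
(G) late-stage kerosis — hyperreflexia yes; night sweats NO; fever yes; rash yes; fatigue yes
No candidate is consistent with all observations.

none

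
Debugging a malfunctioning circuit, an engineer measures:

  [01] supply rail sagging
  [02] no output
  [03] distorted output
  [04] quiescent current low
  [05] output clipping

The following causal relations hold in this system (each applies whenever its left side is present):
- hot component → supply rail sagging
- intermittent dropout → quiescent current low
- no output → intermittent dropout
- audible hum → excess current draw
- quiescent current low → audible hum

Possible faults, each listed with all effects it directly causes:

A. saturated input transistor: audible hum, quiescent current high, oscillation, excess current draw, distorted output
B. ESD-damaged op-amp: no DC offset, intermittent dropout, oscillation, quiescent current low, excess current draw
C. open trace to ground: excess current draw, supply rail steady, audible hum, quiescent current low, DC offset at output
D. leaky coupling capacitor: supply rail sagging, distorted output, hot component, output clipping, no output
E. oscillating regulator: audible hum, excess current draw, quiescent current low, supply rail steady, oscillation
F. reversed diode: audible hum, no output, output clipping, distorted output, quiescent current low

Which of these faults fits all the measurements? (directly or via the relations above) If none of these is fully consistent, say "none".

Per-candidate check:
(A) saturated input transistor — supply rail sagging ✗; no output ✗; distorted output ✓; quiescent current low ✗; output clipping ✗
(B) ESD-damaged op-amp — supply rail sagging ✗; no output ✗; distorted output ✗; quiescent current low ✓; output clipping ✗
(C) open trace to ground — supply rail sagging ✗; no output ✗; distorted output ✗; quiescent current low ✓; output clipping ✗
(D) leaky coupling capacitor — accounts for every observation (quiescent current low via no output → intermittent dropout → quiescent current low)
(E) oscillating regulator — supply rail sagging ✗; no output ✗; distorted output ✗; quiescent current low ✓; output clipping ✗
(F) reversed diode — does not account for supply rail sagging
Only (D) is consistent with every observation.

D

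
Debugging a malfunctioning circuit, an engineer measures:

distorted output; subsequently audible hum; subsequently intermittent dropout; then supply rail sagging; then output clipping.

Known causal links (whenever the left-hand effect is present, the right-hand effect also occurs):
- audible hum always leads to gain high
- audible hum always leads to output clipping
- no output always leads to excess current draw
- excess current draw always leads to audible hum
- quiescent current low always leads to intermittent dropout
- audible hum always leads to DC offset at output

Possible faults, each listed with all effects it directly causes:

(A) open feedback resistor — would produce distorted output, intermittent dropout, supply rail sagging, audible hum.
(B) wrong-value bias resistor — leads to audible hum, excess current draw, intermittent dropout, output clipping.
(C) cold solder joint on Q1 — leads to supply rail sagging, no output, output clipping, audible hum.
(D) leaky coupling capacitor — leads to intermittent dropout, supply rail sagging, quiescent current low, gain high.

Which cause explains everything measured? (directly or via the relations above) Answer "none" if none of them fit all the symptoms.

For each candidate, compare predicted effects to what was observed:
(A) open feedback resistor — accounts for every observation (output clipping through audible hum → output clipping)
(B) wrong-value bias resistor — distorted output -; audible hum +; intermittent dropout +; supply rail sagging -; output clipping +
(C) cold solder joint on Q1 — distorted output -; audible hum +; intermittent dropout -; supply rail sagging +; output clipping +
(D) leaky coupling capacitor — does not account for distorted output, audible hum, output clipping
(A) alone accounts for all the evidence.

A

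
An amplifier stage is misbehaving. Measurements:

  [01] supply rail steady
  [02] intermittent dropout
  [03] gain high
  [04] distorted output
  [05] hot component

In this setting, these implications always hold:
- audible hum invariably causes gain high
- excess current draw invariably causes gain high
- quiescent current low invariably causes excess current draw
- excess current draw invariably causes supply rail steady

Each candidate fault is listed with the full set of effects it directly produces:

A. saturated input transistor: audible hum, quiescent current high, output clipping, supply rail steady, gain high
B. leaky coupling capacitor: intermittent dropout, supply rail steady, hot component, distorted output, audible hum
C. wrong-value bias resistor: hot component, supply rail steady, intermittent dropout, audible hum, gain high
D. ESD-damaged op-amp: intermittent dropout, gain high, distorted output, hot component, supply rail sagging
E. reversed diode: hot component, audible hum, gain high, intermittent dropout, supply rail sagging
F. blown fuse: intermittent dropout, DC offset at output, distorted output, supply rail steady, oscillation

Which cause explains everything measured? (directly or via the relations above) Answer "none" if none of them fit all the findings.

Testing each hypothesis:
(A) saturated input transistor — supply rail steady match; intermittent dropout miss; gain high match; distorted output miss; hot component miss
(B) leaky coupling capacitor — supply rail steady match; intermittent dropout match; gain high match (by audible hum → gain high); distorted output match; hot component match
(C) wrong-value bias resistor — supply rail steady match; intermittent dropout match; gain high match; distorted output miss; hot component match
(D) ESD-damaged op-amp — supply rail steady miss; intermittent dropout match; gain high match; distorted output match; hot component match
(E) reversed diode — fails on supply rail steady, distorted output (predicts supply rail sagging, not supply rail steady)
(F) blown fuse — does not account for gain high, hot component
Only (B) is consistent with every observation.

B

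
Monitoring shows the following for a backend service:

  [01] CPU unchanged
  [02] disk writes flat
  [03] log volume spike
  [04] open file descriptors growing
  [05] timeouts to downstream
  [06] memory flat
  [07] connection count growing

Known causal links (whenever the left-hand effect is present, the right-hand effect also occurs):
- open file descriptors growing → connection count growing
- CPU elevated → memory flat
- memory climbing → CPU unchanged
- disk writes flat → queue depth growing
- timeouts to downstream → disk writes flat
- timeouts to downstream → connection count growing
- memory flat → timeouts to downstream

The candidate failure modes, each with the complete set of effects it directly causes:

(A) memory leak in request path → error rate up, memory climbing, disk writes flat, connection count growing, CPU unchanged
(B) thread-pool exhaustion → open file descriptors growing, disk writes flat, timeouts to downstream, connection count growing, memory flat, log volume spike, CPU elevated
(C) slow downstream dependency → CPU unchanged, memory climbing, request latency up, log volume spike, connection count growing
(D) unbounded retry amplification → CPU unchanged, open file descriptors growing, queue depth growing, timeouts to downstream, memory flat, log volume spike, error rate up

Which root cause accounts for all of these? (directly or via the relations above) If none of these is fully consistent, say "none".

Testing each hypothesis:
(A) memory leak in request path — fails on log volume spike, open file descriptors growing, timeouts to downstream, memory flat (predicts memory climbing, not memory flat)
(B) thread-pool exhaustion — fails on CPU unchanged (predicts CPU elevated, not CPU unchanged)
(C) slow downstream dependency — CPU unchanged +; disk writes flat -; log volume spike +; open file descriptors growing -; timeouts to downstream -; memory flat -; connection count growing +
(D) unbounded retry amplification — CPU unchanged +; disk writes flat + (via timeouts to downstream → disk writes flat); log volume spike +; open file descriptors growing +; timeouts to downstream +; memory flat +; connection count growing + (via open file descriptors growing → connection count growing)
(D) alone accounts for all the evidence.

D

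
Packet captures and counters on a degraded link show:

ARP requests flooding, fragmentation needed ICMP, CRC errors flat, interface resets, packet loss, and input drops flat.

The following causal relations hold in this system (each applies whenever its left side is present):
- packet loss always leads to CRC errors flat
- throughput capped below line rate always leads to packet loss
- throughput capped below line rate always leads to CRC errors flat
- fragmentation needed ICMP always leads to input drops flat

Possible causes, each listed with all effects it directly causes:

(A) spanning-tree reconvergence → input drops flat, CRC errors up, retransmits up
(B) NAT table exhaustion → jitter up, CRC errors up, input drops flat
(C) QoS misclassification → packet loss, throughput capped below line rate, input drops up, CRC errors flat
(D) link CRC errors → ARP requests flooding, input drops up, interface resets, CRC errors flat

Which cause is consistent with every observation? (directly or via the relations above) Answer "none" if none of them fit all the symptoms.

Testing each hypothesis:
(A) spanning-tree reconvergence — ARP requests flooding miss; fragmentation needed ICMP miss; CRC errors flat miss; interface resets miss; packet loss miss; input drops flat match
(B) NAT table exhaustion — fails on ARP requests flooding, fragmentation needed ICMP, CRC errors flat, interface resets, packet loss (predicts CRC errors up, not CRC errors flat)
(C) QoS misclassification — ARP requests flooding miss; fragmentation needed ICMP miss; CRC errors flat match; interface resets miss; packet loss match; input drops flat miss
(D) link CRC errors — fails on fragmentation needed ICMP, packet loss, input drops flat (predicts input drops up, not input drops flat)
Every candidate fails on at least one observation.

none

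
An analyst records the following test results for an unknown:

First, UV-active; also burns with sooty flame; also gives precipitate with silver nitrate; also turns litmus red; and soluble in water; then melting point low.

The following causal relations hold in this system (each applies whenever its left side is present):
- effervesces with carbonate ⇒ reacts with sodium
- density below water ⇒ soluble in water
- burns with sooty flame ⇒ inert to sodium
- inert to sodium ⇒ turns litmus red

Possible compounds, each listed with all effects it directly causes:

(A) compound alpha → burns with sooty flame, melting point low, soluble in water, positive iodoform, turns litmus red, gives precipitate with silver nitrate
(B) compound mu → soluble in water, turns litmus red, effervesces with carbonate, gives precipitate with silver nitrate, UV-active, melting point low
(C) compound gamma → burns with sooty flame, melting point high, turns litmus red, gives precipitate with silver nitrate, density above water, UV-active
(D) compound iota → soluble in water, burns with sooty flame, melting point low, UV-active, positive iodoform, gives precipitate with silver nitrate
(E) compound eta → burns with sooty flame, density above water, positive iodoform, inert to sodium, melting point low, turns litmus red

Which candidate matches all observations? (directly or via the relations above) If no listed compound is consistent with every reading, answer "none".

Per-candidate check:
(A) compound alpha — does not account for UV-active
(B) compound mu — does not account for burns with sooty flame
(C) compound gamma — fails on soluble in water, melting point low (predicts melting point high, not melting point low)
(D) compound iota — UV-active ✓; burns with sooty flame ✓; gives precipitate with silver nitrate ✓; turns litmus red ✓ (via burns with sooty flame → inert to sodium → turns litmus red); soluble in water ✓; melting point low ✓
(E) compound eta — UV-active ✗; burns with sooty flame ✓; gives precipitate with silver nitrate ✗; turns litmus red ✓; soluble in water ✗; melting point low ✓
Only (D) is consistent with every observation.

D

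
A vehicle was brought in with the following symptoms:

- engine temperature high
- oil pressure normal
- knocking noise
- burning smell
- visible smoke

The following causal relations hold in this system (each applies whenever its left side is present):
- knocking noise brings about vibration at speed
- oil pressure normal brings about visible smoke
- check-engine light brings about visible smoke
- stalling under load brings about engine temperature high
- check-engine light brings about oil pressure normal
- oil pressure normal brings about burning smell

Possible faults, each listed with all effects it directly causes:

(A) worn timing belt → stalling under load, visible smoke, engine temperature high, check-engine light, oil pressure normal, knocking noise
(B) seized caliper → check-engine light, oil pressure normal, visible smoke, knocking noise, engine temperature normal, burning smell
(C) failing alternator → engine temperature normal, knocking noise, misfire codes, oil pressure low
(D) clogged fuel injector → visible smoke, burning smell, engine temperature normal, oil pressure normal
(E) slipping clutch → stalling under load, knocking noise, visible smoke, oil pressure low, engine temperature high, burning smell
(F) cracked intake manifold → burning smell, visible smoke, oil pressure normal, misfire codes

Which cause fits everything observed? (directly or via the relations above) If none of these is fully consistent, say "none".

For each candidate, compare predicted effects to what was observed:
(A) worn timing belt — accounts for every observation (burning smell through oil pressure normal → burning smell)
(B) seized caliper — engine temperature high NO; oil pressure normal yes; knocking noise yes; burning smell yes; visible smoke yes
(C) failing alternator — engine temperature high NO; oil pressure normal NO; knocking noise yes; burning smell NO; visible smoke NO
(D) clogged fuel injector — fails on engine temperature high, knocking noise (predicts engine temperature normal, not engine temperature high)
(E) slipping clutch — engine temperature high yes; oil pressure normal NO; knocking noise yes; burning smell yes; visible smoke yes
(F) cracked intake manifold — engine temperature high NO; oil pressure normal yes; knocking noise NO; burning smell yes; visible smoke yes
Only (A) is consistent with every observation.

A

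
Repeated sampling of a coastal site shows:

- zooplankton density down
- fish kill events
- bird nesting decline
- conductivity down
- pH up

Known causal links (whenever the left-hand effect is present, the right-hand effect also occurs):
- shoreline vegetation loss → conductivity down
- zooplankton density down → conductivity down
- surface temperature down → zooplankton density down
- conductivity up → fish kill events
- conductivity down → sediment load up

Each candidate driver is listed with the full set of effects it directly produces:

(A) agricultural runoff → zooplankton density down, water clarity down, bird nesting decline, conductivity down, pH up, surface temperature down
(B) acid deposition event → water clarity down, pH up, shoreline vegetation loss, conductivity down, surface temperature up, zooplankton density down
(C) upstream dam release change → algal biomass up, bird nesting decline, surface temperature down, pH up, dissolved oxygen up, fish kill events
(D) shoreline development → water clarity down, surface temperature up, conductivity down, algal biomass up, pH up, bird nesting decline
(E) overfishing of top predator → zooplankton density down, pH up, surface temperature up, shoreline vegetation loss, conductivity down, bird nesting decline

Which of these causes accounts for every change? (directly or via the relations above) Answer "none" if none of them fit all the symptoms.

C

Per-candidate check:
(A) agricultural runoff — does not account for fish kill events
(B) acid deposition event — zooplankton density down ✓; fish kill events ✗; bird nesting decline ✗; conductivity down ✓; pH up ✓
(C) upstream dam release change — zooplankton density down ✓ (by surface temperature down → zooplankton density down); fish kill events ✓; bird nesting decline ✓; conductivity down ✓ (by surface temperature down → zooplankton density down → conductivity down); pH up ✓
(D) shoreline development — does not account for zooplankton density down, fish kill events
(E) overfishing of top predator — does not account for fish kill events
(C) alone accounts for all the evidence.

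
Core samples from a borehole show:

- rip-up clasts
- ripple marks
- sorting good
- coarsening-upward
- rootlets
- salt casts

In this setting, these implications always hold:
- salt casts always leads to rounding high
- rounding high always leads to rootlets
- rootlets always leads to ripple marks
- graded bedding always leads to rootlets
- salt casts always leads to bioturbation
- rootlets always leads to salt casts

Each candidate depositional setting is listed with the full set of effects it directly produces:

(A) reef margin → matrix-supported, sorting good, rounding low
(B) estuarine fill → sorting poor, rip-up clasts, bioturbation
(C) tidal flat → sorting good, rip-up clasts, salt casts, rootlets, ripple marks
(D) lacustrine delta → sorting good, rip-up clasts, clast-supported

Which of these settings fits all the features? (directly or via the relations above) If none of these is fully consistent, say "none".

For each candidate, compare predicted effects to what was observed:
(A) reef margin — does not account for rip-up clasts, ripple marks, coarsening-upward, rootlets, salt casts
(B) estuarine fill — rip-up clasts +; ripple marks -; sorting good -; coarsening-upward -; rootlets -; salt casts -
(C) tidal flat — rip-up clasts +; ripple marks +; sorting good +; coarsening-upward -; rootlets +; salt casts +
(D) lacustrine delta — rip-up clasts +; ripple marks -; sorting good +; coarsening-upward -; rootlets -; salt casts -
No candidate is consistent with all observations.

none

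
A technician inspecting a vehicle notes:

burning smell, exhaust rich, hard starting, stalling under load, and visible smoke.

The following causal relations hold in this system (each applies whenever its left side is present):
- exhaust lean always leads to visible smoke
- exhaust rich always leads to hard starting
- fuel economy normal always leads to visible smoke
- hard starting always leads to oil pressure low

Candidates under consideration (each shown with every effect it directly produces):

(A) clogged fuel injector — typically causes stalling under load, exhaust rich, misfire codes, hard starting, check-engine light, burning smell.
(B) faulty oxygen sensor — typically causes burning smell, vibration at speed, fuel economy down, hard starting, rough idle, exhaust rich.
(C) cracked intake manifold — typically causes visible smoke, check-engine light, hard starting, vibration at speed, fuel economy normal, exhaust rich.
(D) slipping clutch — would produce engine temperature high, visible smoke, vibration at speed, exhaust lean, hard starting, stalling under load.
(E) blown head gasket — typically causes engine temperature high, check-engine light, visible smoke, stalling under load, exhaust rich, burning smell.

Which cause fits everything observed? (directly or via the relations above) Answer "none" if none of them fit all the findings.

Testing each hypothesis:
(A) clogged fuel injector — does not account for visible smoke
(B) faulty oxygen sensor — burning smell yes; exhaust rich yes; hard starting yes; stalling under load NO; visible smoke NO
(C) cracked intake manifold — burning smell NO; exhaust rich yes; hard starting yes; stalling under load NO; visible smoke yes
(D) slipping clutch — fails on burning smell, exhaust rich (predicts exhaust lean, not exhaust rich)
(E) blown head gasket — accounts for every observation (hard starting by exhaust rich → hard starting)
(E) is the only candidate with no mismatches.

E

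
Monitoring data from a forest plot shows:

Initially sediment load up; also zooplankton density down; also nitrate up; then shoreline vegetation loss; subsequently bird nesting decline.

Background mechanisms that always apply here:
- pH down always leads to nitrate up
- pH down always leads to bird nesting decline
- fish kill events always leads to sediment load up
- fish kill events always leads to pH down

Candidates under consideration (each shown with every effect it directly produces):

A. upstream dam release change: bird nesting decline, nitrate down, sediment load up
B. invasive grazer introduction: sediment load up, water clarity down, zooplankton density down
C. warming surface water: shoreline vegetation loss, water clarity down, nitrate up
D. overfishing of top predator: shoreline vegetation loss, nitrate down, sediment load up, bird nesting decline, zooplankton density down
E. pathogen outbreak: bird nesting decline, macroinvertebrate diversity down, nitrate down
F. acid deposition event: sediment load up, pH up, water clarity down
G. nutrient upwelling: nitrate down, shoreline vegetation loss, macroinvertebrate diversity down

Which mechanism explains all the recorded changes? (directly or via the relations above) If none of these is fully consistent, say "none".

Checking each candidate against the observations:
(A) upstream dam release change — sediment load up ✓; zooplankton density down ✗; nitrate up ✗; shoreline vegetation loss ✗; bird nesting decline ✓
(B) invasive grazer introduction — sediment load up ✓; zooplankton density down ✓; nitrate up ✗; shoreline vegetation loss ✗; bird nesting decline ✗
(C) warming surface water — does not account for sediment load up, zooplankton density down, bird nesting decline
(D) overfishing of top predator — fails on nitrate up (predicts nitrate down, not nitrate up)
(E) pathogen outbreak — sediment load up ✗; zooplankton density down ✗; nitrate up ✗; shoreline vegetation loss ✗; bird nesting decline ✓
(F) acid deposition event — sediment load up ✓; zooplankton density down ✗; nitrate up ✗; shoreline vegetation loss ✗; bird nesting decline ✗
(G) nutrient upwelling — sediment load up ✗; zooplankton density down ✗; nitrate up ✗; shoreline vegetation loss ✓; bird nesting decline ✗
Every candidate fails on at least one observation.

none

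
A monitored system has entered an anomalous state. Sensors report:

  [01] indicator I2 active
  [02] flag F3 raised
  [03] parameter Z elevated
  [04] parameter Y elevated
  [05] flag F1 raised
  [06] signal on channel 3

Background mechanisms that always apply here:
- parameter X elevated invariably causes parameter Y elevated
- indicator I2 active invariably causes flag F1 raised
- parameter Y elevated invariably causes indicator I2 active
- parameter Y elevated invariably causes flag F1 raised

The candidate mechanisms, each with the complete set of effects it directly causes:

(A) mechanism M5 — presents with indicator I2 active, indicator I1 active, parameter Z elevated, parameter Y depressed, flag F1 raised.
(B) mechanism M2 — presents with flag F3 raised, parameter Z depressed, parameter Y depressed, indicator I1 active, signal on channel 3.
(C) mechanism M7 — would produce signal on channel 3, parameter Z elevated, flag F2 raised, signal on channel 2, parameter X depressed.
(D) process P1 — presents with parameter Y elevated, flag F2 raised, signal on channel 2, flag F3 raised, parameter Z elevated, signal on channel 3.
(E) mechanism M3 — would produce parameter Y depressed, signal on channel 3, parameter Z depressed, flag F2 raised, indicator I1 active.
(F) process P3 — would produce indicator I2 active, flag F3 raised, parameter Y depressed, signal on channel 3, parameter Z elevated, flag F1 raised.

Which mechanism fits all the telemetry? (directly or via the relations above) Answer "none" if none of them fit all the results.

D

Testing each hypothesis:
(A) mechanism M5 — indicator I2 active yes; flag F3 raised NO; parameter Z elevated yes; parameter Y elevated NO; flag F1 raised yes; signal on channel 3 NO
(B) mechanism M2 — indicator I2 active NO; flag F3 raised yes; parameter Z elevated NO; parameter Y elevated NO; flag F1 raised NO; signal on channel 3 yes
(C) mechanism M7 — does not account for indicator I2 active, flag F3 raised, parameter Y elevated, flag F1 raised
(D) process P1 — accounts for every observation (indicator I2 active through parameter Y elevated → indicator I2 active)
(E) mechanism M3 — fails on indicator I2 active, flag F3 raised, parameter Z elevated, parameter Y elevated, flag F1 raised (predicts parameter Z depressed, not parameter Z elevated; predicts parameter Y depressed, not parameter Y elevated)
(F) process P3 — indicator I2 active yes; flag F3 raised yes; parameter Z elevated yes; parameter Y elevated NO; flag F1 raised yes; signal on channel 3 yes
(D) alone accounts for all the evidence.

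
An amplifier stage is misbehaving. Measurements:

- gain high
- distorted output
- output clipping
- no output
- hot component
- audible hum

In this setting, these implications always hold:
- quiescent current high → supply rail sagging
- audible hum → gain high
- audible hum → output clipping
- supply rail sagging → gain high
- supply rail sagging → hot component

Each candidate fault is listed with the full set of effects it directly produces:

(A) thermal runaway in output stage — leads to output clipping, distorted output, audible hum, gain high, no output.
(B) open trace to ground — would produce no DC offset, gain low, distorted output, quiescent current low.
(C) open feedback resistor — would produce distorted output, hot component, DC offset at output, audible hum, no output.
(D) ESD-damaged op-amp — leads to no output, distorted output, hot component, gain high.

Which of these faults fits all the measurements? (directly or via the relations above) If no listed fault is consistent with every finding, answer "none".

Checking each candidate against the observations:
(A) thermal runaway in output stage — gain high +; distorted output +; output clipping +; no output +; hot component -; audible hum +
(B) open trace to ground — fails on gain high, output clipping, no output, hot component, audible hum (predicts gain low, not gain high)
(C) open feedback resistor — gain high + (by audible hum → gain high); distorted output +; output clipping + (by audible hum → output clipping); no output +; hot component +; audible hum +
(D) ESD-damaged op-amp — gain high +; distorted output +; output clipping -; no output +; hot component +; audible hum -
(C) alone accounts for all the evidence.

C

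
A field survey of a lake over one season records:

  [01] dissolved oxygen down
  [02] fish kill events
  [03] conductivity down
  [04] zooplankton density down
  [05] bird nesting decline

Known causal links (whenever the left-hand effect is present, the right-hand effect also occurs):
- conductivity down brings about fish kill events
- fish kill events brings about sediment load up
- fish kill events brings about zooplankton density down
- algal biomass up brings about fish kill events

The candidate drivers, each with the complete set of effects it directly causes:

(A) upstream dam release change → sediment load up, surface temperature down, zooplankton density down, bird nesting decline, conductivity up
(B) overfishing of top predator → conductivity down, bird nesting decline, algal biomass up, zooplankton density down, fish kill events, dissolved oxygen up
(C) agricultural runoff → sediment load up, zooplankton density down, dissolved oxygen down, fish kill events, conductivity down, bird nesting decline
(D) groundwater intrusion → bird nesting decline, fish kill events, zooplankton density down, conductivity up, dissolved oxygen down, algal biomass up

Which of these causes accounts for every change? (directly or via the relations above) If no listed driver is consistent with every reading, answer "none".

C

Checking each candidate against the observations:
(A) upstream dam release change — fails on dissolved oxygen down, fish kill events, conductivity down (predicts conductivity up, not conductivity down)
(B) overfishing of top predator — fails on dissolved oxygen down (predicts dissolved oxygen up, not dissolved oxygen down)
(C) agricultural runoff — accounts for every observation
(D) groundwater intrusion — dissolved oxygen down yes; fish kill events yes; conductivity down NO; zooplankton density down yes; bird nesting decline yes
Only (C) is consistent with every observation.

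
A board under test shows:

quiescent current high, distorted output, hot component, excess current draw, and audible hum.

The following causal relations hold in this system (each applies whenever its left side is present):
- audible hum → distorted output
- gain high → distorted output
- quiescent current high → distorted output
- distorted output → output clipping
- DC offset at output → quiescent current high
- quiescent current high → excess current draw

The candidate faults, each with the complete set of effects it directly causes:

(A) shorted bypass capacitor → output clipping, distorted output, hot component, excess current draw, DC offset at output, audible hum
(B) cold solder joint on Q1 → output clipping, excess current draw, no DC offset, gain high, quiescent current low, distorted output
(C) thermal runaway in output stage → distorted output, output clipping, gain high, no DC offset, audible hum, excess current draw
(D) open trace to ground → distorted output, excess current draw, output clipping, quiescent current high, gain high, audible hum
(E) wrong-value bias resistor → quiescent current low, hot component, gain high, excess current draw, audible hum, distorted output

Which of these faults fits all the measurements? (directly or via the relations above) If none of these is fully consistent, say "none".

A

Per-candidate check:
(A) shorted bypass capacitor — quiescent current high match (via DC offset at output → quiescent current high); distorted output match; hot component match; excess current draw match; audible hum match
(B) cold solder joint on Q1 — fails on quiescent current high, hot component, audible hum (predicts quiescent current low, not quiescent current high)
(C) thermal runaway in output stage — does not account for quiescent current high, hot component
(D) open trace to ground — quiescent current high match; distorted output match; hot component miss; excess current draw match; audible hum match
(E) wrong-value bias resistor — fails on quiescent current high (predicts quiescent current low, not quiescent current high)
(A) is the only candidate with no mismatches.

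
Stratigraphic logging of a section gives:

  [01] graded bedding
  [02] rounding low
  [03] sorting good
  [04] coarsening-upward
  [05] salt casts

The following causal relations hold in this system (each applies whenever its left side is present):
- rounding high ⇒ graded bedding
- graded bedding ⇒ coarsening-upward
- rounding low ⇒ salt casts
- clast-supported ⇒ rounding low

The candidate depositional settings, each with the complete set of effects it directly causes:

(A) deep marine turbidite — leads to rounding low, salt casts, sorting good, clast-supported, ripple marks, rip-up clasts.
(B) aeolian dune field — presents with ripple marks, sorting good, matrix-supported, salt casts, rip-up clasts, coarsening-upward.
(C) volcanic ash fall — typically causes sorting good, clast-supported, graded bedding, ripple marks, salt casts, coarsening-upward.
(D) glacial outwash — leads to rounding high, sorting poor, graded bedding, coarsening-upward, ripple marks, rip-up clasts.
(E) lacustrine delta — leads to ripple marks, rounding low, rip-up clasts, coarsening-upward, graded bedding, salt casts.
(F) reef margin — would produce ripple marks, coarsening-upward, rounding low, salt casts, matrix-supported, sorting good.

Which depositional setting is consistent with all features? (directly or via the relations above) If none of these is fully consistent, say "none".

C

Per-candidate check:
(A) deep marine turbidite — graded bedding -; rounding low +; sorting good +; coarsening-upward -; salt casts +
(B) aeolian dune field — graded bedding -; rounding low -; sorting good +; coarsening-upward +; salt casts +
(C) volcanic ash fall — graded bedding +; rounding low + (through clast-supported → rounding low); sorting good +; coarsening-upward +; salt casts +
(D) glacial outwash — graded bedding +; rounding low -; sorting good -; coarsening-upward +; salt casts -
(E) lacustrine delta — graded bedding +; rounding low +; sorting good -; coarsening-upward +; salt casts +
(F) reef margin — graded bedding -; rounding low +; sorting good +; coarsening-upward +; salt casts +
(C) alone accounts for all the evidence.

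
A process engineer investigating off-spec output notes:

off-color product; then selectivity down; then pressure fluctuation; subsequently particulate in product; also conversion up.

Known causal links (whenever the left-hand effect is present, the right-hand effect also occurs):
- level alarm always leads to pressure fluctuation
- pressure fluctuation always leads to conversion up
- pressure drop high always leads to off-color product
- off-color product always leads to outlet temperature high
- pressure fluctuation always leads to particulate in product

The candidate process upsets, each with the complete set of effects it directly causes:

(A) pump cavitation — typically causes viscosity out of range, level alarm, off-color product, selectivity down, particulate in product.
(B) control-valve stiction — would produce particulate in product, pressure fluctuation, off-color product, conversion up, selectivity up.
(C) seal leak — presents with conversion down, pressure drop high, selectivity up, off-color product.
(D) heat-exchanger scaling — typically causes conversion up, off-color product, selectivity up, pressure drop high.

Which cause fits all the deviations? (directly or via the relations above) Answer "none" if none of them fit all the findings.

A

Checking each candidate against the observations:
(A) pump cavitation — off-color product yes; selectivity down yes; pressure fluctuation yes (via level alarm → pressure fluctuation); particulate in product yes; conversion up yes (via level alarm → pressure fluctuation → conversion up)
(B) control-valve stiction — fails on selectivity down (predicts selectivity up, not selectivity down)
(C) seal leak — fails on selectivity down, pressure fluctuation, particulate in product, conversion up (predicts selectivity up, not selectivity down; predicts conversion down, not conversion up)
(D) heat-exchanger scaling — fails on selectivity down, pressure fluctuation, particulate in product (predicts selectivity up, not selectivity down)
(A) is the only candidate with no mismatches.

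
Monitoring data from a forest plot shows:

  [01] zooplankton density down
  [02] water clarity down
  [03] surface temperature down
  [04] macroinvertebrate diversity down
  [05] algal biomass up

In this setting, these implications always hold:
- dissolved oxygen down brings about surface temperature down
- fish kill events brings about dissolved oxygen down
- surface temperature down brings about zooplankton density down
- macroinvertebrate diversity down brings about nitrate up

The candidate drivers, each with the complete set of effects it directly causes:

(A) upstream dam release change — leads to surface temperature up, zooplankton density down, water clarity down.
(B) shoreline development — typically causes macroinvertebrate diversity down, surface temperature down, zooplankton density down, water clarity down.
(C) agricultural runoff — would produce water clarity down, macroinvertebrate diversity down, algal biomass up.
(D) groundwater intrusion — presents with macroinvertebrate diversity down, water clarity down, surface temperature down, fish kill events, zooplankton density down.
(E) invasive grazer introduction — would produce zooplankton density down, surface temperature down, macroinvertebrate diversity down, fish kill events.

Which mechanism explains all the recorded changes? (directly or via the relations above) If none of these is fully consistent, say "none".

Checking each candidate against the observations:
(A) upstream dam release change — zooplankton density down ✓; water clarity down ✓; surface temperature down ✗; macroinvertebrate diversity down ✗; algal biomass up ✗
(B) shoreline development — zooplankton density down ✓; water clarity down ✓; surface temperature down ✓; macroinvertebrate diversity down ✓; algal biomass up ✗
(C) agricultural runoff — zooplankton density down ✗; water clarity down ✓; surface temperature down ✗; macroinvertebrate diversity down ✓; algal biomass up ✓
(D) groundwater intrusion — zooplankton density down ✓; water clarity down ✓; surface temperature down ✓; macroinvertebrate diversity down ✓; algal biomass up ✗
(E) invasive grazer introduction — does not account for water clarity down, algal biomass up
None of the listed candidates fits everything.

none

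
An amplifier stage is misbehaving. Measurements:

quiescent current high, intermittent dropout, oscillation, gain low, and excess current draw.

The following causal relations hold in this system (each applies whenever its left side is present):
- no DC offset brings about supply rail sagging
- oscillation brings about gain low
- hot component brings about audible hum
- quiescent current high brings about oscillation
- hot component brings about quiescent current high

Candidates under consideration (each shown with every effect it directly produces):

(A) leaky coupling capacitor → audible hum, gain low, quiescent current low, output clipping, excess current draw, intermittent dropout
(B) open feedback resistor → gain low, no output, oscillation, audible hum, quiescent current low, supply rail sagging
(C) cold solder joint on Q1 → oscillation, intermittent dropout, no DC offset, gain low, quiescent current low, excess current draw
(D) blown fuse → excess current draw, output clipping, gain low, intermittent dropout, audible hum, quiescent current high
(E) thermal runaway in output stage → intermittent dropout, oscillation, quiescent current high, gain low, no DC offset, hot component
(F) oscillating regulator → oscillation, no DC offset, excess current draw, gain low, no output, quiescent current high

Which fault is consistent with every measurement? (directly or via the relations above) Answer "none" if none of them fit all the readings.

D

Checking each candidate against the observations:
(A) leaky coupling capacitor — quiescent current high -; intermittent dropout +; oscillation -; gain low +; excess current draw +
(B) open feedback resistor — quiescent current high -; intermittent dropout -; oscillation +; gain low +; excess current draw -
(C) cold solder joint on Q1 — quiescent current high -; intermittent dropout +; oscillation +; gain low +; excess current draw +
(D) blown fuse — accounts for every observation (oscillation by quiescent current high → oscillation)
(E) thermal runaway in output stage — does not account for excess current draw
(F) oscillating regulator — quiescent current high +; intermittent dropout -; oscillation +; gain low +; excess current draw +
(D) is the only candidate with no mismatches.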